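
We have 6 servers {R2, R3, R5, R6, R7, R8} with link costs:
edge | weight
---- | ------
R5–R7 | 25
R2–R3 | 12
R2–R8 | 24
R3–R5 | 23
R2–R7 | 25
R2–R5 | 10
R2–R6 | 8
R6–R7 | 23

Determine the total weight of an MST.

77

Kruskal: consider edges lightest-first.
R2–R6 (8): add — endpoints in different components.
R2–R5 (10): add — endpoints in different components.
R2–R3 (12): add — endpoints in different components.
R3–R5 (23): skip — R3 and R5 already connected.
R6–R7 (23): add — endpoints in different components.
R2–R8 (24): add — endpoints in different components.
MST edges: R2–R6, R2–R5, R2–R3, R6–R7, R2–R8; total weight 8+10+12+23+24 = 77.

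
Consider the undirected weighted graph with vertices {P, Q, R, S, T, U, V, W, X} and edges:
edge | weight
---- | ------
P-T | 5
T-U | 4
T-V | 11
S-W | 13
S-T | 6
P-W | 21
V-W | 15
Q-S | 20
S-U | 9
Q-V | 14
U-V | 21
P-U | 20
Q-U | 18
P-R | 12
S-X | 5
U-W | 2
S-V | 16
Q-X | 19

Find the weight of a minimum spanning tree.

Prim, starting at X.
Step 1: cheapest edge leaving the tree is S-X (5); add S.
Step 2: cheapest edge leaving the tree is S-T (6); add T.
Step 3: cheapest edge leaving the tree is T-U (4); add U.
Step 4: cheapest edge leaving the tree is U-W (2); add W.
Step 5: cheapest edge leaving the tree is P-T (5); add P.
Step 6: cheapest edge leaving the tree is T-V (11); add V.
Step 7: cheapest edge leaving the tree is P-R (12); add R.
Step 8: cheapest edge leaving the tree is Q-V (14); add Q.
MST edges: S-X, S-T, T-U, U-W, P-T, T-V, P-R, Q-V; total weight 5+6+4+2+5+11+12+14 = 59.

59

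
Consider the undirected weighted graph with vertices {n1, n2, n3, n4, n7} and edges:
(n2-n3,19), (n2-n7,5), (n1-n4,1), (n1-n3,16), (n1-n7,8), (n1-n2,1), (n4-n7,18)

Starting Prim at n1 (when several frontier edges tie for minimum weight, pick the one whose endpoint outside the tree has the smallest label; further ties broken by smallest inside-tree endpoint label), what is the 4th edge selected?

Grow the tree from n1 using Prim:
Step 1: cheapest edge leaving the tree is n1-n2 (1); add n2.
Step 2: cheapest edge leaving the tree is n1-n4 (1); add n4.
Step 3: cheapest edge leaving the tree is n2-n7 (5); add n7.
Step 4: cheapest edge leaving the tree is n1-n3 (16); add n3.
The 4th edge added is n1-n3.

n1-n3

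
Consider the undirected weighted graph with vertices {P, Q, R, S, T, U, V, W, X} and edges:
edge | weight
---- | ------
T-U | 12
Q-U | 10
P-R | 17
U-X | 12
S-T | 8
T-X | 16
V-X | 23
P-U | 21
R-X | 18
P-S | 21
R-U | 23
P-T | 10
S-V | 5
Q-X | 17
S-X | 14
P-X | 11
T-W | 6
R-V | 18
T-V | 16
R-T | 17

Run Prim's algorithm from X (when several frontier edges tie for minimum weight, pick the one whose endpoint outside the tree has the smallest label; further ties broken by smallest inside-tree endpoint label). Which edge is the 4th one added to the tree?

S-T

Prim's algorithm from X:
Step 1: cheapest edge leaving the tree is P-X (11); add P.
Step 2: cheapest edge leaving the tree is P-T (10); add T.
Step 3: cheapest edge leaving the tree is T-W (6); add W.
Step 4: cheapest edge leaving the tree is S-T (8); add S.
Step 5: cheapest edge leaving the tree is S-V (5); add V.
Step 6: cheapest edge leaving the tree is T-U (12); add U.
Step 7: cheapest edge leaving the tree is Q-U (10); add Q.
Step 8: cheapest edge leaving the tree is P-R (17); add R.
The 4th edge added is S-T.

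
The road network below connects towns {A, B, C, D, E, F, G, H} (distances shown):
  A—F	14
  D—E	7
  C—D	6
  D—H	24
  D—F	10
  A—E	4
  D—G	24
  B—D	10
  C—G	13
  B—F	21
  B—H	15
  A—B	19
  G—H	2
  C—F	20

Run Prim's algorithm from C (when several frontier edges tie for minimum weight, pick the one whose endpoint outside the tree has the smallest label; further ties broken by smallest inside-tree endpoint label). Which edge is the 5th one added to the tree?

Prim, starting at C.
Step 1: frontier [C—D 6, C—G 13, C—F 20] → take C—D (6); add D.
Step 2: frontier [C—G 13, C—F 20, D—E 7, B—D 10, D—F 10, D—G 24, D—H 24] → take D—E (7); add E.
Step 3: frontier [C—G 13, C—F 20, B—D 10, D—F 10, D—G 24, D—H 24, A—E 4] → take A—E (4); add A.
Step 4: frontier [A—F 14, A—B 19, C—G 13, C—F 20, B—D 10, D—F 10, D—G 24, D—H 24] → take B—D (10); add B.
Step 5: frontier [A—F 14, B—H 15, B—F 21, C—G 13, C—F 20, D—F 10, D—G 24, D—H 24] → take D—F (10); add F.
Step 6: frontier [B—H 15, C—G 13, D—G 24, D—H 24] → take C—G (13); add G.
Step 7: frontier [B—H 15, D—H 24, G—H 2] → take G—H (2); add H.
The 5th edge added is D—F.

D-F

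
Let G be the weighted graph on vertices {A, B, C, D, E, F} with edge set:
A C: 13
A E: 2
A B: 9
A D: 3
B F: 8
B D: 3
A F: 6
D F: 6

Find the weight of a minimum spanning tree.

27

Prim's algorithm from A:
Step 1: frontier [A E 2, A D 3, A F 6, A B 9, A C 13] → take A E (2); add E.
Step 2: frontier [A D 3, A F 6, A B 9, A C 13] → take A D (3); add D.
Step 3: frontier [A F 6, A B 9, A C 13, B D 3, D F 6] → take B D (3); add B.
Step 4: frontier [A F 6, A C 13, B F 8, D F 6] → take A F (6); add F.
Step 5: frontier [A C 13] → take A C (13); add C.
MST edges: A E, A D, B D, A F, A C; total weight 2+3+3+6+13 = 27.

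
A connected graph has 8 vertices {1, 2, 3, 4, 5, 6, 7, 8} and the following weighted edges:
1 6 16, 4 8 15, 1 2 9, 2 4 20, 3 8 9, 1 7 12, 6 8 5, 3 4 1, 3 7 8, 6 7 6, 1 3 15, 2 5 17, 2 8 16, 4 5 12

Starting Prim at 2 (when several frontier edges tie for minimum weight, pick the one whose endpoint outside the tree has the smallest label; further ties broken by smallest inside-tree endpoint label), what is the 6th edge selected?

3-4

Grow the tree from 2 using Prim:
Step 1: frontier [1 2 9, 2 8 16, 2 5 17, 2 4 20] → take 1 2 (9); add 1.
Step 2: frontier [1 7 12, 1 3 15, 1 6 16, 2 8 16, 2 5 17, 2 4 20] → take 1 7 (12); add 7.
Step 3: frontier [1 3 15, 1 6 16, 2 8 16, 2 5 17, 2 4 20, 6 7 6, 3 7 8] → take 6 7 (6); add 6.
Step 4: frontier [1 3 15, 2 8 16, 2 5 17, 2 4 20, 6 8 5, 3 7 8] → take 6 8 (5); add 8.
Step 5: frontier [1 3 15, 2 5 17, 2 4 20, 3 7 8, 3 8 9, 4 8 15] → take 3 7 (8); add 3.
Step 6: frontier [2 5 17, 2 4 20, 3 4 1, 4 8 15] → take 3 4 (1); add 4.
Step 7: frontier [2 5 17, 4 5 12] → take 4 5 (12); add 5.
The 6th edge added is 3 4.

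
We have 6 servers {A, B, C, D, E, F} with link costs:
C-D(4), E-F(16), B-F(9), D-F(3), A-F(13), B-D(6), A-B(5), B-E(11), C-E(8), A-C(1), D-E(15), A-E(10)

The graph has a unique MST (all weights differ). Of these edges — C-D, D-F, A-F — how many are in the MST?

Kruskal: consider edges lightest-first.
A-C (1): add — endpoints in different components.
D-F (3): add — endpoints in different components.
C-D (4): add — endpoints in different components.
A-B (5): add — endpoints in different components.
B-D (6): skip — B and D already connected.
C-E (8): add — endpoints in different components.
MST edge set: {A-C, D-F, C-D, A-B, C-E}.
Of the listed edges, {C-D, D-F} are in the MST → 2.

2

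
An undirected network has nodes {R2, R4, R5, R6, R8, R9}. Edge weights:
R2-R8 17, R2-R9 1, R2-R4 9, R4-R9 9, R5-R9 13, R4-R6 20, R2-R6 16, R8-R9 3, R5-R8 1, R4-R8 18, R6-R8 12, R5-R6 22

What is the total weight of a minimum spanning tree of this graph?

26

Prim, starting at R8.
Step 1: cheapest edge leaving the tree is R5-R8 (1); add R5.
Step 2: cheapest edge leaving the tree is R8-R9 (3); add R9.
Step 3: cheapest edge leaving the tree is R2-R9 (1); add R2.
Step 4: cheapest edge leaving the tree is R2-R4 (9); add R4.
Step 5: cheapest edge leaving the tree is R6-R8 (12); add R6.
MST edges: R5-R8, R8-R9, R2-R9, R2-R4, R6-R8; total weight 1+3+1+9+12 = 26.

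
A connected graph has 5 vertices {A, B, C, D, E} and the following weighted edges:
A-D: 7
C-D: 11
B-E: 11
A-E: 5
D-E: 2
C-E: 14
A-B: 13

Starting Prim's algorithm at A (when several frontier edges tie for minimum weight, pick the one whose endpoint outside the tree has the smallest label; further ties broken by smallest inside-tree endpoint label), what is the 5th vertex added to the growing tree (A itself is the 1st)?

Prim's algorithm from A:
Step 1: frontier [A-E 5, A-D 7, A-B 13] → take A-E (5); add E.
Step 2: frontier [A-D 7, A-B 13, D-E 2, B-E 11, C-E 14] → take D-E (2); add D.
Step 3: frontier [A-B 13, C-D 11, B-E 11, C-E 14] → take B-E (11); add B.
Step 4: frontier [C-D 11, C-E 14] → take C-D (11); add C.
Vertex order: A, E, D, B, C. The 5th vertex is C.

C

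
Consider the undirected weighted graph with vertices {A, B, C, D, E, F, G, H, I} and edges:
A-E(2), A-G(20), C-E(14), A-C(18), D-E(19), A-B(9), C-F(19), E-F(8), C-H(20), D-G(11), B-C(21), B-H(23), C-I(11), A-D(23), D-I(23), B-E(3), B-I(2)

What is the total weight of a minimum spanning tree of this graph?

Sort edges by weight, then run Kruskal:
A-E (2): add — endpoints in different components.
B-I (2): add — endpoints in different components.
B-E (3): add — endpoints in different components.
E-F (8): add — endpoints in different components.
A-B (9): skip — A and B already connected.
C-I (11): add — endpoints in different components.
D-G (11): add — endpoints in different components.
C-E (14): skip — C and E already connected.
A-C (18): skip — A and C already connected.
C-F (19): skip — C and F already connected.
D-E (19): add — endpoints in different components.
A-G (20): skip — A and G already connected.
C-H (20): add — endpoints in different components.
MST edges: A-E, B-I, B-E, E-F, C-I, D-G, D-E, C-H; total weight 2+2+3+8+11+11+19+20 = 76.

76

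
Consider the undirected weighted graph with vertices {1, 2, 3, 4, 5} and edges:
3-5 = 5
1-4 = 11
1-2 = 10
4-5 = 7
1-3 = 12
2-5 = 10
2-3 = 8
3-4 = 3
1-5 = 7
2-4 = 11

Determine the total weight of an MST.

23

Grow the tree from 1 using Prim:
Step 1: cheapest edge leaving the tree is 1-5 (7); add 5.
Step 2: cheapest edge leaving the tree is 3-5 (5); add 3.
Step 3: cheapest edge leaving the tree is 3-4 (3); add 4.
Step 4: cheapest edge leaving the tree is 2-3 (8); add 2.
MST edges: 1-5, 3-5, 3-4, 2-3; total weight 7+5+3+8 = 23.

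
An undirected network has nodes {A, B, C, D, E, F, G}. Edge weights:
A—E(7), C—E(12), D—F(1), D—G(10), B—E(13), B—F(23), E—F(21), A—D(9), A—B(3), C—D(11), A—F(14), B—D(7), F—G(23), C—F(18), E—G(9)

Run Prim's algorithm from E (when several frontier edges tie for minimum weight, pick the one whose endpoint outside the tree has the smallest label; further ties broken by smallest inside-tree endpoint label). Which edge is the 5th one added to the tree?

E-G

Prim's algorithm from E:
Step 1: cheapest edge leaving the tree is A—E (7); add A.
Step 2: cheapest edge leaving the tree is A—B (3); add B.
Step 3: cheapest edge leaving the tree is B—D (7); add D.
Step 4: cheapest edge leaving the tree is D—F (1); add F.
Step 5: cheapest edge leaving the tree is E—G (9); add G.
Step 6: cheapest edge leaving the tree is C—D (11); add C.
The 5th edge added is E—G.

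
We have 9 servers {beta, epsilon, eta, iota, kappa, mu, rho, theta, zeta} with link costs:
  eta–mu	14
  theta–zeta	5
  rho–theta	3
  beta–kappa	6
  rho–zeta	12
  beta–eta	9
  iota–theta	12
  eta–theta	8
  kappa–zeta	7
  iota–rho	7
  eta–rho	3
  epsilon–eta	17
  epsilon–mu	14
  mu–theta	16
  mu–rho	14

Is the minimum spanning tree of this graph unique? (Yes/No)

Kruskal: consider edges lightest-first.
eta–rho (3): add — endpoints in different components.
rho–theta (3): add — endpoints in different components.
theta–zeta (5): add — endpoints in different components.
beta–kappa (6): add — endpoints in different components.
iota–rho (7): add — endpoints in different components.
kappa–zeta (7): add — endpoints in different components.
eta–theta (8): skip — theta and eta already connected.
beta–eta (9): skip — eta and beta already connected.
iota–theta (12): skip — iota and theta already connected.
rho–zeta (12): skip — zeta and rho already connected.
epsilon–mu (14): add — endpoints in different components.
eta–mu (14): add — endpoints in different components.
Non-tree edge mu–rho has weight 14, equal to the heaviest edge on its tree cycle — swapping gives another MST of the same weight. Not unique.

No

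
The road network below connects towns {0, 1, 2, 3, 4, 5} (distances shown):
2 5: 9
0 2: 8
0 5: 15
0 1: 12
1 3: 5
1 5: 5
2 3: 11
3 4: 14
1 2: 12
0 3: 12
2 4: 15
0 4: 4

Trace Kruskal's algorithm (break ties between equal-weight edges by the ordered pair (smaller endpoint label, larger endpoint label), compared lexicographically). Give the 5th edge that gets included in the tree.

2-5

Kruskal's algorithm — process edges by increasing weight (ties by edge label):
0 4 (4): add. Components now {0,4} {1} {2} {3} {5}
1 3 (5): add. Components now {0,4} {1,3} {2} {5}
1 5 (5): add. Components now {0,4} {1,3,5} {2}
0 2 (8): add. Components now {0,2,4} {1,3,5}
2 5 (9): add. Components now {0,1,2,3,4,5}
The 5th edge added is 2 5.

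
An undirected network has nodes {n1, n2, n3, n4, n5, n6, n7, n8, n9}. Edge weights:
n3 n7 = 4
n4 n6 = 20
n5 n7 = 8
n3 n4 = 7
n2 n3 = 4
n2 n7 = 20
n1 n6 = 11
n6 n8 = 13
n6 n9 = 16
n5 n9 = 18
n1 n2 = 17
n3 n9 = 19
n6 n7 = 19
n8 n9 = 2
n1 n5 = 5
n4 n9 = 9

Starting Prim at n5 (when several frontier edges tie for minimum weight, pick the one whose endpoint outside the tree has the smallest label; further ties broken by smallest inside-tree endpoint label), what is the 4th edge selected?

n2-n3

Prim's algorithm from n5:
Step 1: cheapest edge leaving the tree is n1 n5 (5); add n1.
Step 2: cheapest edge leaving the tree is n5 n7 (8); add n7.
Step 3: cheapest edge leaving the tree is n3 n7 (4); add n3.
Step 4: cheapest edge leaving the tree is n2 n3 (4); add n2.
Step 5: cheapest edge leaving the tree is n3 n4 (7); add n4.
Step 6: cheapest edge leaving the tree is n4 n9 (9); add n9.
Step 7: cheapest edge leaving the tree is n8 n9 (2); add n8.
Step 8: cheapest edge leaving the tree is n1 n6 (11); add n6.
The 4th edge added is n2 n3.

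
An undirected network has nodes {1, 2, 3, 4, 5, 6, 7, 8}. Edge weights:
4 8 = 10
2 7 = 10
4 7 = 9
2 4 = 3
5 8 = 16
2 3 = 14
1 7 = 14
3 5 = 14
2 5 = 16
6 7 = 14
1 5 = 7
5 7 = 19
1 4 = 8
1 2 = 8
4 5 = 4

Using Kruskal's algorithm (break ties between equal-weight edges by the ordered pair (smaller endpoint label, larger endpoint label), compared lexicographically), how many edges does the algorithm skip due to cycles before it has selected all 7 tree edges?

5

Kruskal: consider edges lightest-first.
2 4 (3): add — endpoints in different components.
4 5 (4): add — endpoints in different components.
1 5 (7): add — endpoints in different components.
1 2 (8): skip — 1 and 2 already connected.
1 4 (8): skip — 1 and 4 already connected.
4 7 (9): add — endpoints in different components.
2 7 (10): skip — 2 and 7 already connected.
4 8 (10): add — endpoints in different components.
1 7 (14): skip — 1 and 7 already connected.
2 3 (14): add — endpoints in different components.
3 5 (14): skip — 3 and 5 already connected.
6 7 (14): add — endpoints in different components.
Edges rejected before the tree was complete: 5.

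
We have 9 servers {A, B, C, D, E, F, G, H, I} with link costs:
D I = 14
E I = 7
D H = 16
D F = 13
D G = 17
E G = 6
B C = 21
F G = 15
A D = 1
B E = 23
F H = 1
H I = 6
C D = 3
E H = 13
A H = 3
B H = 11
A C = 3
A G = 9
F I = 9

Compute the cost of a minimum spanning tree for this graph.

38

Kruskal's algorithm — process edges by increasing weight (ties by edge label):
A D (1): add — endpoints in different components.
F H (1): add — endpoints in different components.
A C (3): add — endpoints in different components.
A H (3): add — endpoints in different components.
C D (3): skip — C and D already connected.
E G (6): add — endpoints in different components.
H I (6): add — endpoints in different components.
E I (7): add — endpoints in different components.
A G (9): skip — A and G already connected.
F I (9): skip — F and I already connected.
B H (11): add — endpoints in different components.
MST edges: A D, F H, A C, A H, E G, H I, E I, B H; total weight 1+1+3+3+6+6+7+11 = 38.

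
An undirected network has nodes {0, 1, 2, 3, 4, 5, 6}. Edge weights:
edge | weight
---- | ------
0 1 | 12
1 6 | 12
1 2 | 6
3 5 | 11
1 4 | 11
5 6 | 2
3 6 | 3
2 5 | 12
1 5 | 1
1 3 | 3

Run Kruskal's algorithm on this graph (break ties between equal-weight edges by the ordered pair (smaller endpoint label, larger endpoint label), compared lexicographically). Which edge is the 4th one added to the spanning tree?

1-2

Kruskal's algorithm — process edges by increasing weight (ties by edge label):
1 5 (1): add — endpoints in different components.
5 6 (2): add — endpoints in different components.
1 3 (3): add — endpoints in different components.
3 6 (3): skip — 3 and 6 already connected.
1 2 (6): add — endpoints in different components.
1 4 (11): add — endpoints in different components.
3 5 (11): skip — 3 and 5 already connected.
0 1 (12): add — endpoints in different components.
The 4th edge added is 1 2.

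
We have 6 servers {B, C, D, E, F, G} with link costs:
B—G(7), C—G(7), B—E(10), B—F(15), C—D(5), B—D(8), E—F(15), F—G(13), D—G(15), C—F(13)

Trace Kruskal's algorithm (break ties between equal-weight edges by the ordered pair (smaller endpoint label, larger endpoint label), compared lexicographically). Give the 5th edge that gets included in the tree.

Kruskal's algorithm — process edges by increasing weight (ties by edge label):
C—D (5): add. Components now {B} {C,D} {E} {F} {G}
B—G (7): add. Components now {B,G} {C,D} {E} {F}
C—G (7): add. Components now {B,C,D,G} {E} {F}
B—D (8): skip — B and D already connected.
B—E (10): add. Components now {B,C,D,E,G} {F}
C—F (13): add. Components now {B,C,D,E,F,G}
The 5th edge added is C—F.

C-F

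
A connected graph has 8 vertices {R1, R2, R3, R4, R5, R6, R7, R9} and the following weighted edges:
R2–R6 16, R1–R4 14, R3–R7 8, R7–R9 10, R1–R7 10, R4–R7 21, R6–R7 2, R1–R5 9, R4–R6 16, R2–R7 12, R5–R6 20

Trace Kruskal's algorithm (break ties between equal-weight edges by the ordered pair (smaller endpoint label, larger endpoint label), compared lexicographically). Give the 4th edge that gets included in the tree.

R1-R7

Kruskal's algorithm — process edges by increasing weight (ties by edge label):
R6–R7 (2): add — endpoints in different components.
R3–R7 (8): add — endpoints in different components.
R1–R5 (9): add — endpoints in different components.
R1–R7 (10): add — endpoints in different components.
R7–R9 (10): add — endpoints in different components.
R2–R7 (12): add — endpoints in different components.
R1–R4 (14): add — endpoints in different components.
The 4th edge added is R1–R7.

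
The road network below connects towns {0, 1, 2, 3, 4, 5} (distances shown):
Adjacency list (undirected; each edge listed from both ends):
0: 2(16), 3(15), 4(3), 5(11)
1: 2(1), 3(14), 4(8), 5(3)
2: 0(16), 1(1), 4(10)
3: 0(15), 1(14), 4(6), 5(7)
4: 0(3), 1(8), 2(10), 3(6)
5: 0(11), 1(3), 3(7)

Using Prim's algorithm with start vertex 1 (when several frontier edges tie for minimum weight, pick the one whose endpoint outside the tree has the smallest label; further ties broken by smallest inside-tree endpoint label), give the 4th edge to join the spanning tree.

3-4

Prim's algorithm from 1:
Step 1: frontier [1–2 1, 1–5 3, 1–4 8, 1–3 14] → take 1–2 (1); add 2.
Step 2: frontier [1–5 3, 1–4 8, 1–3 14, 2–4 10, 0–2 16] → take 1–5 (3); add 5.
Step 3: frontier [1–4 8, 1–3 14, 2–4 10, 0–2 16, 3–5 7, 0–5 11] → take 3–5 (7); add 3.
Step 4: frontier [1–4 8, 2–4 10, 0–2 16, 3–4 6, 0–3 15, 0–5 11] → take 3–4 (6); add 4.
Step 5: frontier [0–2 16, 0–3 15, 0–4 3, 0–5 11] → take 0–4 (3); add 0.
The 4th edge added is 3–4.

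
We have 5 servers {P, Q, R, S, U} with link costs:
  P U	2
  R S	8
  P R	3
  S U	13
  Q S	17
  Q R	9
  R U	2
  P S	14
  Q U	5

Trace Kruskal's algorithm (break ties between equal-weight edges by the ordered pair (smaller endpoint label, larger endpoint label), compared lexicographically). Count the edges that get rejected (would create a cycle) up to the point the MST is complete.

1

Kruskal's algorithm — process edges by increasing weight (ties by edge label):
P U (2): add — endpoints in different components.
R U (2): add — endpoints in different components.
P R (3): skip — R and P already connected.
Q U (5): add — endpoints in different components.
R S (8): add — endpoints in different components.
Edges rejected before the tree was complete: 1.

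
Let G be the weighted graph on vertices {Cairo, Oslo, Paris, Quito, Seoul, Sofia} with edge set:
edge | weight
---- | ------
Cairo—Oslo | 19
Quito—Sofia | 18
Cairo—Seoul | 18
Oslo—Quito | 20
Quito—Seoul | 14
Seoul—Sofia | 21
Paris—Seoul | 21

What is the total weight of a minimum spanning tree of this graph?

Kruskal's algorithm — process edges by increasing weight (ties by edge label):
Quito—Seoul (14): add. Components now {Cairo} {Paris} {Quito,Seoul} {Oslo} {Sofia}
Cairo—Seoul (18): add. Components now {Cairo,Quito,Seoul} {Paris} {Oslo} {Sofia}
Quito—Sofia (18): add. Components now {Cairo,Quito,Seoul,Sofia} {Paris} {Oslo}
Cairo—Oslo (19): add. Components now {Cairo,Oslo,Quito,Seoul,Sofia} {Paris}
Oslo—Quito (20): skip — Quito and Oslo already connected.
Paris—Seoul (21): add. Components now {Cairo,Oslo,Paris,Quito,Seoul,Sofia}
MST edges: Quito—Seoul, Cairo—Seoul, Quito—Sofia, Cairo—Oslo, Paris—Seoul; total weight 14+18+18+19+21 = 90.

90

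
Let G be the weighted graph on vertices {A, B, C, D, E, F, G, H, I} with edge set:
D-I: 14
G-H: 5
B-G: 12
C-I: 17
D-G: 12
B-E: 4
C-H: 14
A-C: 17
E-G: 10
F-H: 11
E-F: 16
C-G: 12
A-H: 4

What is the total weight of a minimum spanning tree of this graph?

72

Prim, starting at G.
Step 1: cheapest edge leaving the tree is G-H (5); add H.
Step 2: cheapest edge leaving the tree is A-H (4); add A.
Step 3: cheapest edge leaving the tree is E-G (10); add E.
Step 4: cheapest edge leaving the tree is B-E (4); add B.
Step 5: cheapest edge leaving the tree is F-H (11); add F.
Step 6: cheapest edge leaving the tree is C-G (12); add C.
Step 7: cheapest edge leaving the tree is D-G (12); add D.
Step 8: cheapest edge leaving the tree is D-I (14); add I.
MST edges: G-H, A-H, E-G, B-E, F-H, C-G, D-G, D-I; total weight 5+4+10+4+11+12+12+14 = 72.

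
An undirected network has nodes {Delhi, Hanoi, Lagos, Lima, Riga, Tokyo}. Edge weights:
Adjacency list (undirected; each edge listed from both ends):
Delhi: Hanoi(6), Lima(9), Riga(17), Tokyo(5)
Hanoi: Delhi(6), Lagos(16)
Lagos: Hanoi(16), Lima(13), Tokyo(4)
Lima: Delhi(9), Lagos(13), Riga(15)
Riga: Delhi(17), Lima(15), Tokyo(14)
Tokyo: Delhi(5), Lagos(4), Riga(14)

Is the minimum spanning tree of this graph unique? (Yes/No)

Kruskal: consider edges lightest-first.
Lagos Tokyo (4): add. Components now {Hanoi} {Lima} {Lagos,Tokyo} {Riga} {Delhi}
Delhi Tokyo (5): add. Components now {Hanoi} {Lima} {Delhi,Lagos,Tokyo} {Riga}
Delhi Hanoi (6): add. Components now {Delhi,Hanoi,Lagos,Tokyo} {Lima} {Riga}
Delhi Lima (9): add. Components now {Delhi,Hanoi,Lagos,Lima,Tokyo} {Riga}
Lagos Lima (13): skip — Lima and Lagos already connected.
Riga Tokyo (14): add. Components now {Delhi,Hanoi,Lagos,Lima,Riga,Tokyo}
Every non-tree edge has weight strictly greater than the heaviest edge on the tree path between its endpoints, so the MST is unique.

Yes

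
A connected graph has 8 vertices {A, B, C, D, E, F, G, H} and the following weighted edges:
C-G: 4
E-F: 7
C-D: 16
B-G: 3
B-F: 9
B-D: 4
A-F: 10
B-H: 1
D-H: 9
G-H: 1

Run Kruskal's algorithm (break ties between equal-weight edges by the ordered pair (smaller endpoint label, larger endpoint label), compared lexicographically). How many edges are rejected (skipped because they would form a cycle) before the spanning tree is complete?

2

Sort edges by weight, then run Kruskal:
B-H (1): add — endpoints in different components.
G-H (1): add — endpoints in different components.
B-G (3): skip — B and G already connected.
B-D (4): add — endpoints in different components.
C-G (4): add — endpoints in different components.
E-F (7): add — endpoints in different components.
B-F (9): add — endpoints in different components.
D-H (9): skip — D and H already connected.
A-F (10): add — endpoints in different components.
Edges rejected before the tree was complete: 2.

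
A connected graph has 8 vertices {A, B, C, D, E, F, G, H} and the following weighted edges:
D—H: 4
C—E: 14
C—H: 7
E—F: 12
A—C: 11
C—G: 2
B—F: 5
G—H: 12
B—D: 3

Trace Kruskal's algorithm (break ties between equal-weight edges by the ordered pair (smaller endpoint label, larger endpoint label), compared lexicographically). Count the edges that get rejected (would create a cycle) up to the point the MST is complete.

0

Kruskal: consider edges lightest-first.
C—G (2): add — endpoints in different components.
B—D (3): add — endpoints in different components.
D—H (4): add — endpoints in different components.
B—F (5): add — endpoints in different components.
C—H (7): add — endpoints in different components.
A—C (11): add — endpoints in different components.
E—F (12): add — endpoints in different components.
Edges rejected before the tree was complete: 0.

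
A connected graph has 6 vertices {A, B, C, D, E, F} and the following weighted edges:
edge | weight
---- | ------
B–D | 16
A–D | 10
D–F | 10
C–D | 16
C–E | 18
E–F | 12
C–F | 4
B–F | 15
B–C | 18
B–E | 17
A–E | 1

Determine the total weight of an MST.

40

Kruskal: consider edges lightest-first.
A–E (1): add — endpoints in different components.
C–F (4): add — endpoints in different components.
A–D (10): add — endpoints in different components.
D–F (10): add — endpoints in different components.
E–F (12): skip — E and F already connected.
B–F (15): add — endpoints in different components.
MST edges: A–E, C–F, A–D, D–F, B–F; total weight 1+4+10+10+15 = 40.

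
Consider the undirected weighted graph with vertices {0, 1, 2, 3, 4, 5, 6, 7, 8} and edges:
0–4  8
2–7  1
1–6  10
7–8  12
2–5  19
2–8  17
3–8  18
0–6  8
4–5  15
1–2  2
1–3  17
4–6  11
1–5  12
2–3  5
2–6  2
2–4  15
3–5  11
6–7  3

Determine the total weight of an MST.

49

Prim, starting at 7.
Step 1: cheapest edge leaving the tree is 2–7 (1); add 2.
Step 2: cheapest edge leaving the tree is 1–2 (2); add 1.
Step 3: cheapest edge leaving the tree is 2–6 (2); add 6.
Step 4: cheapest edge leaving the tree is 2–3 (5); add 3.
Step 5: cheapest edge leaving the tree is 0–6 (8); add 0.
Step 6: cheapest edge leaving the tree is 0–4 (8); add 4.
Step 7: cheapest edge leaving the tree is 3–5 (11); add 5.
Step 8: cheapest edge leaving the tree is 7–8 (12); add 8.
MST edges: 2–7, 1–2, 2–6, 2–3, 0–6, 0–4, 3–5, 7–8; total weight 1+2+2+5+8+8+11+12 = 49.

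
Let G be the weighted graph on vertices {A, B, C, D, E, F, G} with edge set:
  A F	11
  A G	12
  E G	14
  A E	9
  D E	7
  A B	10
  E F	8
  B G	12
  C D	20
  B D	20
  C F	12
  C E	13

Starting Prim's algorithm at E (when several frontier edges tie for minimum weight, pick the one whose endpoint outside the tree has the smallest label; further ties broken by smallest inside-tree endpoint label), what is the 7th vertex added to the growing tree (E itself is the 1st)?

Grow the tree from E using Prim:
Step 1: frontier [D E 7, E F 8, A E 9, C E 13, E G 14] → take D E (7); add D.
Step 2: frontier [B D 20, C D 20, E F 8, A E 9, C E 13, E G 14] → take E F (8); add F.
Step 3: frontier [B D 20, C D 20, A E 9, C E 13, E G 14, A F 11, C F 12] → take A E (9); add A.
Step 4: frontier [A B 10, A G 12, B D 20, C D 20, C E 13, E G 14, C F 12] → take A B (10); add B.
Step 5: frontier [A G 12, B G 12, C D 20, C E 13, E G 14, C F 12] → take C F (12); add C.
Step 6: frontier [A G 12, B G 12, E G 14] → take A G (12); add G.
Vertex order: E, D, F, A, B, C, G. The 7th vertex is G.

G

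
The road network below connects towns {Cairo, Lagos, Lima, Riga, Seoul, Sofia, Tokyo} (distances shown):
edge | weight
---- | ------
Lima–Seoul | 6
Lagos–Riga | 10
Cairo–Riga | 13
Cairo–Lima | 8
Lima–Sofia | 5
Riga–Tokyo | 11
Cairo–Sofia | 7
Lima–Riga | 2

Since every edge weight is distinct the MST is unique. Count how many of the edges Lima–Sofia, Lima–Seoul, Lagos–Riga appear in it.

3

Kruskal's algorithm — process edges by increasing weight (ties by edge label):
Lima–Riga (2): add — endpoints in different components.
Lima–Sofia (5): add — endpoints in different components.
Lima–Seoul (6): add — endpoints in different components.
Cairo–Sofia (7): add — endpoints in different components.
Cairo–Lima (8): skip — Cairo and Lima already connected.
Lagos–Riga (10): add — endpoints in different components.
Riga–Tokyo (11): add — endpoints in different components.
MST edge set: {Lima–Riga, Lima–Sofia, Lima–Seoul, Cairo–Sofia, Lagos–Riga, Riga–Tokyo}.
Of the listed edges, {Lima–Sofia, Lima–Seoul, Lagos–Riga} are in the MST → 3.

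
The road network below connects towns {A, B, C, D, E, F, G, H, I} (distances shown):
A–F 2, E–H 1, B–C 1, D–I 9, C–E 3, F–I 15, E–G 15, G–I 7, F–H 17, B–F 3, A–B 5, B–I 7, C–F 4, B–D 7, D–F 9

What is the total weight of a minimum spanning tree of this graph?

Grow the tree from G using Prim:
Step 1: cheapest edge leaving the tree is G–I (7); add I.
Step 2: cheapest edge leaving the tree is B–I (7); add B.
Step 3: cheapest edge leaving the tree is B–C (1); add C.
Step 4: cheapest edge leaving the tree is C–E (3); add E.
Step 5: cheapest edge leaving the tree is E–H (1); add H.
Step 6: cheapest edge leaving the tree is B–F (3); add F.
Step 7: cheapest edge leaving the tree is A–F (2); add A.
Step 8: cheapest edge leaving the tree is B–D (7); add D.
MST edges: G–I, B–I, B–C, C–E, E–H, B–F, A–F, B–D; total weight 7+7+1+3+1+3+2+7 = 31.

31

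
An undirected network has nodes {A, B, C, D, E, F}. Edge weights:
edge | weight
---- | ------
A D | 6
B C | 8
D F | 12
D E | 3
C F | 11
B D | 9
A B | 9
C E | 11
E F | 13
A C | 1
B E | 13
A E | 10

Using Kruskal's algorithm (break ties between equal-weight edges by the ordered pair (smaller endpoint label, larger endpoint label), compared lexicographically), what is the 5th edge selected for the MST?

C-F

Sort edges by weight, then run Kruskal:
A C (1): add — endpoints in different components.
D E (3): add — endpoints in different components.
A D (6): add — endpoints in different components.
B C (8): add — endpoints in different components.
A B (9): skip — A and B already connected.
B D (9): skip — B and D already connected.
A E (10): skip — A and E already connected.
C E (11): skip — C and E already connected.
C F (11): add — endpoints in different components.
The 5th edge added is C F.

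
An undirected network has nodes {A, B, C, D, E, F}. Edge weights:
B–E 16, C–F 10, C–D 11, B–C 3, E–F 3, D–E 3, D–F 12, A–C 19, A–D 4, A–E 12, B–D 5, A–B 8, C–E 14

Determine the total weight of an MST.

Grow the tree from F using Prim:
Step 1: cheapest edge leaving the tree is E–F (3); add E.
Step 2: cheapest edge leaving the tree is D–E (3); add D.
Step 3: cheapest edge leaving the tree is A–D (4); add A.
Step 4: cheapest edge leaving the tree is B–D (5); add B.
Step 5: cheapest edge leaving the tree is B–C (3); add C.
MST edges: E–F, D–E, A–D, B–D, B–C; total weight 3+3+4+5+3 = 18.

18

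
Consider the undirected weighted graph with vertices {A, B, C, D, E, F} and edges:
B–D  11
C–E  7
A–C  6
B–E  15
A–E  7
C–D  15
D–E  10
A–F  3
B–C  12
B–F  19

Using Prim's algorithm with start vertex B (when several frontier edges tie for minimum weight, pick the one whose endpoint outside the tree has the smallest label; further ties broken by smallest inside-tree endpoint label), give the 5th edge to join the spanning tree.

Prim, starting at B.
Step 1: cheapest edge leaving the tree is B–D (11); add D.
Step 2: cheapest edge leaving the tree is D–E (10); add E.
Step 3: cheapest edge leaving the tree is A–E (7); add A.
Step 4: cheapest edge leaving the tree is A–F (3); add F.
Step 5: cheapest edge leaving the tree is A–C (6); add C.
The 5th edge added is A–C.

A-C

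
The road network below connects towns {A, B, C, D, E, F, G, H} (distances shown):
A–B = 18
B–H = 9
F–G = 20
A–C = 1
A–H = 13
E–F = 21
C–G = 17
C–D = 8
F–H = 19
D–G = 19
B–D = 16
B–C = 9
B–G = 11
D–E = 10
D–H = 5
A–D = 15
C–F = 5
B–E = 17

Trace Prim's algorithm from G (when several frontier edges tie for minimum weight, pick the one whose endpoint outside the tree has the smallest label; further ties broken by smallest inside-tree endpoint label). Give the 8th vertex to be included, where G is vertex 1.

Grow the tree from G using Prim:
Step 1: cheapest edge leaving the tree is B–G (11); add B.
Step 2: cheapest edge leaving the tree is B–C (9); add C.
Step 3: cheapest edge leaving the tree is A–C (1); add A.
Step 4: cheapest edge leaving the tree is C–F (5); add F.
Step 5: cheapest edge leaving the tree is C–D (8); add D.
Step 6: cheapest edge leaving the tree is D–H (5); add H.
Step 7: cheapest edge leaving the tree is D–E (10); add E.
Vertex order: G, B, C, A, F, D, H, E. The 8th vertex is E.

E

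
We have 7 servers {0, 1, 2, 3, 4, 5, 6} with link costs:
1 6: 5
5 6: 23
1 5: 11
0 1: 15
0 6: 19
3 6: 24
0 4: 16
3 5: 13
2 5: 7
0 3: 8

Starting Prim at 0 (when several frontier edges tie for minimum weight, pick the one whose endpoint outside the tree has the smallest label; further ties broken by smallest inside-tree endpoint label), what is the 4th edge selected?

Prim, starting at 0.
Step 1: frontier [0 3 8, 0 1 15, 0 4 16, 0 6 19] → take 0 3 (8); add 3.
Step 2: frontier [0 1 15, 0 4 16, 0 6 19, 3 5 13, 3 6 24] → take 3 5 (13); add 5.
Step 3: frontier [0 1 15, 0 4 16, 0 6 19, 3 6 24, 2 5 7, 1 5 11, 5 6 23] → take 2 5 (7); add 2.
Step 4: frontier [0 1 15, 0 4 16, 0 6 19, 3 6 24, 1 5 11, 5 6 23] → take 1 5 (11); add 1.
Step 5: frontier [0 4 16, 0 6 19, 1 6 5, 3 6 24, 5 6 23] → take 1 6 (5); add 6.
Step 6: frontier [0 4 16] → take 0 4 (16); add 4.
The 4th edge added is 1 5.

1-5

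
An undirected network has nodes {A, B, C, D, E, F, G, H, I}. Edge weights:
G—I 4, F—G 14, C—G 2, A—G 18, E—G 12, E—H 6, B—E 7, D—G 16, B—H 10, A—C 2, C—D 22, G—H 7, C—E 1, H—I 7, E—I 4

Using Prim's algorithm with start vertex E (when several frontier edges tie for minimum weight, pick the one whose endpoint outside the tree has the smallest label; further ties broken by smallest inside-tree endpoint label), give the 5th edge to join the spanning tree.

Prim's algorithm from E:
Step 1: cheapest edge leaving the tree is C—E (1); add C.
Step 2: cheapest edge leaving the tree is A—C (2); add A.
Step 3: cheapest edge leaving the tree is C—G (2); add G.
Step 4: cheapest edge leaving the tree is E—I (4); add I.
Step 5: cheapest edge leaving the tree is E—H (6); add H.
Step 6: cheapest edge leaving the tree is B—E (7); add B.
Step 7: cheapest edge leaving the tree is F—G (14); add F.
Step 8: cheapest edge leaving the tree is D—G (16); add D.
The 5th edge added is E—H.

E-H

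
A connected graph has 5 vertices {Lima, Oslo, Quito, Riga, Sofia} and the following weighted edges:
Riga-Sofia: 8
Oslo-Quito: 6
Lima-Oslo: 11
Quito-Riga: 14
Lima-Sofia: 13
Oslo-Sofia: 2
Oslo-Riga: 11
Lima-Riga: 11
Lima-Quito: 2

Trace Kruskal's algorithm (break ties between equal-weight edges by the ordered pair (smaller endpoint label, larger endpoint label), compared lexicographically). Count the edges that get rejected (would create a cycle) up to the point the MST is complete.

Kruskal's algorithm — process edges by increasing weight (ties by edge label):
Lima-Quito (2): add. Components now {Oslo} {Riga} {Lima,Quito} {Sofia}
Oslo-Sofia (2): add. Components now {Oslo,Sofia} {Riga} {Lima,Quito}
Oslo-Quito (6): add. Components now {Lima,Oslo,Quito,Sofia} {Riga}
Riga-Sofia (8): add. Components now {Lima,Oslo,Quito,Riga,Sofia}
Edges rejected before the tree was complete: 0.

0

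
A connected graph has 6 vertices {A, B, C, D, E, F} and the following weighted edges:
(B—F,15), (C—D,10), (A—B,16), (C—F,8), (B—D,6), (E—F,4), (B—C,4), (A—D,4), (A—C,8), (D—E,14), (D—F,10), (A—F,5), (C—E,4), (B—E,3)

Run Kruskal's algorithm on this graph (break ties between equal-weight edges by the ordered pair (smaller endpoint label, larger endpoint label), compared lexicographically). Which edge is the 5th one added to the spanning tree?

A-F

Kruskal's algorithm — process edges by increasing weight (ties by edge label):
B—E (3): add. Components now {A} {B,E} {C} {D} {F}
A—D (4): add. Components now {A,D} {B,E} {C} {F}
B—C (4): add. Components now {A,D} {B,C,E} {F}
C—E (4): skip — C and E already connected.
E—F (4): add. Components now {A,D} {B,C,E,F}
A—F (5): add. Components now {A,B,C,D,E,F}
The 5th edge added is A—F.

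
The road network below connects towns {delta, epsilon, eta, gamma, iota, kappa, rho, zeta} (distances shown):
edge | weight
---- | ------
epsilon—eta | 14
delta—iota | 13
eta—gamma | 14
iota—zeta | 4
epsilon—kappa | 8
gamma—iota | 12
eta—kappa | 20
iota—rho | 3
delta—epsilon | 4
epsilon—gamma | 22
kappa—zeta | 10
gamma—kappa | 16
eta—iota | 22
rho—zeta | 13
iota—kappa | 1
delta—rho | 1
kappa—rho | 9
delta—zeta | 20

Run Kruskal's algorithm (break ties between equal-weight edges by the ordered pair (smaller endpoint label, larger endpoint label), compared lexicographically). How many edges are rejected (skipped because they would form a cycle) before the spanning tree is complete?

5

Kruskal: consider edges lightest-first.
delta—rho (1): add — endpoints in different components.
iota—kappa (1): add — endpoints in different components.
iota—rho (3): add — endpoints in different components.
delta—epsilon (4): add — endpoints in different components.
iota—zeta (4): add — endpoints in different components.
epsilon—kappa (8): skip — kappa and epsilon already connected.
kappa—rho (9): skip — rho and kappa already connected.
kappa—zeta (10): skip — kappa and zeta already connected.
gamma—iota (12): add — endpoints in different components.
delta—iota (13): skip — delta and iota already connected.
rho—zeta (13): skip — rho and zeta already connected.
epsilon—eta (14): add — endpoints in different components.
Edges rejected before the tree was complete: 5.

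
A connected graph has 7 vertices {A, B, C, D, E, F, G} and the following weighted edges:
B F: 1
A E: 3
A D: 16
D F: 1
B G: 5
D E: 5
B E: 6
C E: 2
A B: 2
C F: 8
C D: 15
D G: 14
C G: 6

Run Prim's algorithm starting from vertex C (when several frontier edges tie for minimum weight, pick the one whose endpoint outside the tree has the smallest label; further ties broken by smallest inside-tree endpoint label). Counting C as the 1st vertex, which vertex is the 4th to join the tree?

B

Prim, starting at C.
Step 1: frontier [C E 2, C G 6, C F 8, C D 15] → take C E (2); add E.
Step 2: frontier [C G 6, C F 8, C D 15, A E 3, D E 5, B E 6] → take A E (3); add A.
Step 3: frontier [A B 2, A D 16, C G 6, C F 8, C D 15, D E 5, B E 6] → take A B (2); add B.
Step 4: frontier [A D 16, B F 1, B G 5, C G 6, C F 8, C D 15, D E 5] → take B F (1); add F.
Step 5: frontier [A D 16, B G 5, C G 6, C D 15, D E 5, D F 1] → take D F (1); add D.
Step 6: frontier [B G 5, C G 6, D G 14] → take B G (5); add G.
Vertex order: C, E, A, B, F, D, G. The 4th vertex is B.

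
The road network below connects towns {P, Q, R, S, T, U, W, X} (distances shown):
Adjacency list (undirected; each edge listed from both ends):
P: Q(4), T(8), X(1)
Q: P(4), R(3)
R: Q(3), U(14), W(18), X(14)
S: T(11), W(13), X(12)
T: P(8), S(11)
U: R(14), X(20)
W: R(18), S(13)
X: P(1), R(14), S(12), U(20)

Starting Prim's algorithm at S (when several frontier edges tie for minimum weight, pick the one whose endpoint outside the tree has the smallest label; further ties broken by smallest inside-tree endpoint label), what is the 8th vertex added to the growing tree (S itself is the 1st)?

U

Prim's algorithm from S:
Step 1: cheapest edge leaving the tree is S-T (11); add T.
Step 2: cheapest edge leaving the tree is P-T (8); add P.
Step 3: cheapest edge leaving the tree is P-X (1); add X.
Step 4: cheapest edge leaving the tree is P-Q (4); add Q.
Step 5: cheapest edge leaving the tree is Q-R (3); add R.
Step 6: cheapest edge leaving the tree is S-W (13); add W.
Step 7: cheapest edge leaving the tree is R-U (14); add U.
Vertex order: S, T, P, X, Q, R, W, U. The 8th vertex is U.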